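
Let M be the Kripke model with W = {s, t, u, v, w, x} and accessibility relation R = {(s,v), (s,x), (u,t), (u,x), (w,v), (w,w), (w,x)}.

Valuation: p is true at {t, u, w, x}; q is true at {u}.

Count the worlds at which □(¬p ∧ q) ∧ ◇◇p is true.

0

s: □(¬p ∧ q) is F, ◇◇p is F. ✗
t: □(¬p ∧ q) is T, ◇◇p is F. ✗
u: □(¬p ∧ q) is F, ◇◇p is F. ✗
v: □(¬p ∧ q) is T, ◇◇p is F. ✗
w: □(¬p ∧ q) is F, ◇◇p is T. ✗
x: □(¬p ∧ q) is T, ◇◇p is F. ✗
Satisfying worlds: ∅.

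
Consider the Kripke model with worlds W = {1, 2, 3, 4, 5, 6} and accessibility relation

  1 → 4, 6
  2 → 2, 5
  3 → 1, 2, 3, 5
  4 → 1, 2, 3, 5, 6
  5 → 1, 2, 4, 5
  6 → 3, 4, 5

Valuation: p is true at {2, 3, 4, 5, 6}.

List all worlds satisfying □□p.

∅

1: successors {4, 6}; □p there: 4:F, 6:T. ✗
2: successors {2, 5}; □p there: 2:T, 5:F. ✗
3: successors {1, 2, 3, 5}; □p there: 1:T, 2:T, 3:F, 5:F. ✗
4: successors {1, 2, 3, 5, 6}; □p there: 1:T, 2:T, 3:F, 5:F, 6:T. ✗
5: successors {1, 2, 4, 5}; □p there: 1:T, 2:T, 4:F, 5:F. ✗
6: successors {3, 4, 5}; □p there: 3:F, 4:F, 5:F. ✗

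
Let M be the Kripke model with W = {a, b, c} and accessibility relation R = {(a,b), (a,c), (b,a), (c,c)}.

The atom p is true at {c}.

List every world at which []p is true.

{c}

a: successors {b, c}; p there: b:F, c:T. ✗
b: successors {a}; p there: a:F. ✗
c: successors {c}; p there: c:T. ✓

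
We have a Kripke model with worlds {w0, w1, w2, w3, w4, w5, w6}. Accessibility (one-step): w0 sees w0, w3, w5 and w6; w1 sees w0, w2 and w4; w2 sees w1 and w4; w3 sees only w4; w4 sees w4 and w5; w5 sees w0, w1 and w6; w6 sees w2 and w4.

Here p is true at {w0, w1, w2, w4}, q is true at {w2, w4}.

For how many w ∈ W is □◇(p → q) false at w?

0

w0: successors {w0, w3, w5, w6}; ◇(p → q) there: w0:T, w3:T, w5:T, w6:T. ✓
w1: successors {w0, w2, w4}; ◇(p → q) there: w0:T, w2:T, w4:T. ✓
w2: successors {w1, w4}; ◇(p → q) there: w1:T, w4:T. ✓
w3: successors {w4}; ◇(p → q) there: w4:T. ✓
w4: successors {w4, w5}; ◇(p → q) there: w4:T, w5:T. ✓
w5: successors {w0, w1, w6}; ◇(p → q) there: w0:T, w1:T, w6:T. ✓
w6: successors {w2, w4}; ◇(p → q) there: w2:T, w4:T. ✓
Satisfying worlds: {w0, w1, w2, w3, w4, w5, w6}.
So □◇(p → q) fails at the other 0 worlds.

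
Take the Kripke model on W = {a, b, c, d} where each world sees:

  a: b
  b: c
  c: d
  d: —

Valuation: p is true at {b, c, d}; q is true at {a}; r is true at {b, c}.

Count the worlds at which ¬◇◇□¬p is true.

3

a: ◇◇□¬p is F. ✓
b: ◇◇□¬p is T. ✗
c: ◇◇□¬p is F. ✓
d: ◇◇□¬p is F. ✓
Satisfying worlds: {a, c, d}.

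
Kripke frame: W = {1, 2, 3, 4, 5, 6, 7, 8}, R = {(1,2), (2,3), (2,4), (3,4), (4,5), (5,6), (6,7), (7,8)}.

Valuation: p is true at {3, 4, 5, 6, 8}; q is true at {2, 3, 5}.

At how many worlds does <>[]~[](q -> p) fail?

1: successors {2}; []~[](q -> p) there: 2:F. ✗
2: successors {3, 4}; []~[](q -> p) there: 3:F, 4:F. ✗
3: successors {4}; []~[](q -> p) there: 4:F. ✗
4: successors {5}; []~[](q -> p) there: 5:F. ✗
5: successors {6}; []~[](q -> p) there: 6:F. ✗
6: successors {7}; []~[](q -> p) there: 7:F. ✗
7: successors {8}; []~[](q -> p) there: 8:T. ✓
8: no successors, so <>[]~[](q -> p) fails. ✗
Satisfying worlds: {7}.
So <>[]~[](q -> p) fails at the other 7 worlds.

7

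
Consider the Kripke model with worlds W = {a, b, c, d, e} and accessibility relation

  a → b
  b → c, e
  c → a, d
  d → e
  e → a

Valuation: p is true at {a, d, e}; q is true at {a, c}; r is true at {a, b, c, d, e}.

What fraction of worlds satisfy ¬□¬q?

a: □¬q is T. ✗
b: □¬q is F. ✓
c: □¬q is F. ✓
d: □¬q is T. ✗
e: □¬q is F. ✓
That's 3 of 5 worlds, so 3/5.

3/5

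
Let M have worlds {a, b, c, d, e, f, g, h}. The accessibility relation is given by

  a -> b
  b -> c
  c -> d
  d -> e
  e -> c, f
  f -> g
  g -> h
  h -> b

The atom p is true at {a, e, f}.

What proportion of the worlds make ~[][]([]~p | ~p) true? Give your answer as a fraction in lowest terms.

a: [][]([]~p | ~p) is T. ✗
b: [][]([]~p | ~p) is T. ✗
c: [][]([]~p | ~p) is F. ✓
d: [][]([]~p | ~p) is T. ✗
e: [][]([]~p | ~p) is T. ✗
f: [][]([]~p | ~p) is T. ✗
g: [][]([]~p | ~p) is T. ✗
h: [][]([]~p | ~p) is T. ✗
That's 1 of 8 worlds, so 1/8.

1/8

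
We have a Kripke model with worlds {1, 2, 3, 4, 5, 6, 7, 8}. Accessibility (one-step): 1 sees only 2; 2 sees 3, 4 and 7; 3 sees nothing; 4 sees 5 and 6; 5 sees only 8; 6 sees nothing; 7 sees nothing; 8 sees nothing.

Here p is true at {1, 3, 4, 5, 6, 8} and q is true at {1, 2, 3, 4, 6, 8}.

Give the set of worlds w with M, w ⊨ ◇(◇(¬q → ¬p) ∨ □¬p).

{1, 2, 4, 5}

1: successors {2}; ◇(¬q → ¬p) ∨ □¬p there: 2:T. ✓
2: successors {3, 4, 7}; ◇(¬q → ¬p) ∨ □¬p there: 3:T, 4:T, 7:T. ✓
3: no successors, so ◇(◇(¬q → ¬p) ∨ □¬p) fails. ✗
4: successors {5, 6}; ◇(¬q → ¬p) ∨ □¬p there: 5:T, 6:T. ✓
5: successors {8}; ◇(¬q → ¬p) ∨ □¬p there: 8:T. ✓
6: no successors, so ◇(◇(¬q → ¬p) ∨ □¬p) fails. ✗
7: no successors, so ◇(◇(¬q → ¬p) ∨ □¬p) fails. ✗
8: no successors, so ◇(◇(¬q → ¬p) ∨ □¬p) fails. ✗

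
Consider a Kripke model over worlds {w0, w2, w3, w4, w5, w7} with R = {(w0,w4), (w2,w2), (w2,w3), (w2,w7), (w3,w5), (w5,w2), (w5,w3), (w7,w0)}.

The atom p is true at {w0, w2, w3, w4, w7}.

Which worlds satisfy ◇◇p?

w0: successors {w4}; ◇p there: w4:F. ✗
w2: successors {w2, w3, w7}; ◇p there: w2:T, w3:F, w7:T. ✓
w3: successors {w5}; ◇p there: w5:T. ✓
w4: no successors, so ◇◇p fails. ✗
w5: successors {w2, w3}; ◇p there: w2:T, w3:F. ✓
w7: successors {w0}; ◇p there: w0:T. ✓

{w2, w3, w5, w7}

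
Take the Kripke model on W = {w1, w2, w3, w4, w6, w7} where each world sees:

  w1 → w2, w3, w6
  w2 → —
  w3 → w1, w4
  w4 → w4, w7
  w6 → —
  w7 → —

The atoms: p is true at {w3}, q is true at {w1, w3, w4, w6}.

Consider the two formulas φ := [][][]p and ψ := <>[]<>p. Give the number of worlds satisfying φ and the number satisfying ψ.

For [][][]p:
w1: successors {w2, w3, w6}; [][]p there: w2:T, w3:F, w6:T. ✗
w2: no successors, so [][][]p holds vacuously. ✓
w3: successors {w1, w4}; [][]p there: w1:F, w4:F. ✗
w4: successors {w4, w7}; [][]p there: w4:F, w7:T. ✗
w6: no successors, so [][][]p holds vacuously. ✓
w7: no successors, so [][][]p holds vacuously. ✓
— 3 worlds.
For <>[]<>p:
w1: successors {w2, w3, w6}; []<>p there: w2:T, w3:F, w6:T. ✓
w2: no successors, so <>[]<>p fails. ✗
w3: successors {w1, w4}; []<>p there: w1:F, w4:F. ✗
w4: successors {w4, w7}; []<>p there: w4:F, w7:T. ✓
w6: no successors, so <>[]<>p fails. ✗
w7: no successors, so <>[]<>p fails. ✗
— 2 worlds.

3 and 2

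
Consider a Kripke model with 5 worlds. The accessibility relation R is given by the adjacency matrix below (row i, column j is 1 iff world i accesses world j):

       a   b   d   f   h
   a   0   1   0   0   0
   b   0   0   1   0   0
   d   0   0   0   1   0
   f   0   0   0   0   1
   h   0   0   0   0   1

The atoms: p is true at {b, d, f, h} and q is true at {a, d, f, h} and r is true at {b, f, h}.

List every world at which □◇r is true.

a: successors {b}; ◇r there: b:F. ✗
b: successors {d}; ◇r there: d:T. ✓
d: successors {f}; ◇r there: f:T. ✓
f: successors {h}; ◇r there: h:T. ✓
h: successors {h}; ◇r there: h:T. ✓

{b, d, f, h}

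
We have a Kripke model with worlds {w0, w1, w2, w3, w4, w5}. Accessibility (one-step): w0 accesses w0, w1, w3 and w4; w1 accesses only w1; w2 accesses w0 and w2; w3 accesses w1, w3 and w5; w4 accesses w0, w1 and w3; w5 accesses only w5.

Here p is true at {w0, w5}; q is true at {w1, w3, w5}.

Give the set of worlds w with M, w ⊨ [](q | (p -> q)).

{w1, w3, w5}

w0: successors {w0, w1, w3, w4}; q | (p -> q) there: w0:F, w1:T, w3:T, w4:T. ✗
w1: successors {w1}; q | (p -> q) there: w1:T. ✓
w2: successors {w0, w2}; q | (p -> q) there: w0:F, w2:T. ✗
w3: successors {w1, w3, w5}; q | (p -> q) there: w1:T, w3:T, w5:T. ✓
w4: successors {w0, w1, w3}; q | (p -> q) there: w0:F, w1:T, w3:T. ✗
w5: successors {w5}; q | (p -> q) there: w5:T. ✓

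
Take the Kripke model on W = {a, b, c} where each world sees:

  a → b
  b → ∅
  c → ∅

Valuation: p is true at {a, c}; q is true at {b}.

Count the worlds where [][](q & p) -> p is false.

a: [][](q & p) is T, p is T. ✓
b: [][](q & p) is T, p is F. ✗
c: [][](q & p) is T, p is T. ✓
Satisfying worlds: {a, c}.
So [][](q & p) -> p fails at the other 1 world.

1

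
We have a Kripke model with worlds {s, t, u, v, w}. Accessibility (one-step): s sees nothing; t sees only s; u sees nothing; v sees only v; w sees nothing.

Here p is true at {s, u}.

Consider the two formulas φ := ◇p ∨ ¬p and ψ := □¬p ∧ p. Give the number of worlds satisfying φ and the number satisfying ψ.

3 and 2

For ◇p ∨ ¬p:
s: ◇p is F, ¬p is F. ✗
t: ◇p is T, ¬p is T. ✓
u: ◇p is F, ¬p is F. ✗
v: ◇p is F, ¬p is T. ✓
w: ◇p is F, ¬p is T. ✓
— 3 worlds.
For □¬p ∧ p:
s: □¬p is T, p is T. ✓
t: □¬p is F, p is F. ✗
u: □¬p is T, p is T. ✓
v: □¬p is T, p is F. ✗
w: □¬p is T, p is F. ✗
— 2 worlds.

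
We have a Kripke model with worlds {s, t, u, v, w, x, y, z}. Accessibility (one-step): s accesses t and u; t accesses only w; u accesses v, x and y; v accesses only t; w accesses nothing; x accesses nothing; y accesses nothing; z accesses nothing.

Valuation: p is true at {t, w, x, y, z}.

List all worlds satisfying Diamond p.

{s, t, u, v}

s: successors {t, u}; p there: t:T, u:F. ✓
t: successors {w}; p there: w:T. ✓
u: successors {v, x, y}; p there: v:F, x:T, y:T. ✓
v: successors {t}; p there: t:T. ✓
w: no successors, so Diamond p fails. ✗
x: no successors, so Diamond p fails. ✗
y: no successors, so Diamond p fails. ✗
z: no successors, so Diamond p fails. ✗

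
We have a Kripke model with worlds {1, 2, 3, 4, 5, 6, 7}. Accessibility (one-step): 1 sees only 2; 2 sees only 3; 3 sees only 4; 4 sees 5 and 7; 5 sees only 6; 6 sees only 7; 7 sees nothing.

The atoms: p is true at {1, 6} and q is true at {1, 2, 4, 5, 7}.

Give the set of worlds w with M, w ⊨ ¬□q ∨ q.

{1, 2, 4, 5, 7}

1: ¬□q is F, q is T. ✓
2: ¬□q is T, q is T. ✓
3: ¬□q is F, q is F. ✗
4: ¬□q is F, q is T. ✓
5: ¬□q is T, q is T. ✓
6: ¬□q is F, q is F. ✗
7: ¬□q is F, q is T. ✓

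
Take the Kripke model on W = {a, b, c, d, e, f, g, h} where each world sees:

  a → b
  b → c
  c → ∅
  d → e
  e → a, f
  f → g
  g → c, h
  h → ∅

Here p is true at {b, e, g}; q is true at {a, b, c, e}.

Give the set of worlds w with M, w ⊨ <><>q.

a: successors {b}; <>q there: b:T. ✓
b: successors {c}; <>q there: c:F. ✗
c: no successors, so <><>q fails. ✗
d: successors {e}; <>q there: e:T. ✓
e: successors {a, f}; <>q there: a:T, f:F. ✓
f: successors {g}; <>q there: g:T. ✓
g: successors {c, h}; <>q there: c:F, h:F. ✗
h: no successors, so <><>q fails. ✗

{a, d, e, f}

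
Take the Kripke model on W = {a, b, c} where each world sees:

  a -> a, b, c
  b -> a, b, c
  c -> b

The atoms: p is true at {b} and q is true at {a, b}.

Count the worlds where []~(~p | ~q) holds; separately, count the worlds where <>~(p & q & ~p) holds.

For []~(~p | ~q):
a: successors {a, b, c}; ~(~p | ~q) there: a:F, b:T, c:F. ✗
b: successors {a, b, c}; ~(~p | ~q) there: a:F, b:T, c:F. ✗
c: successors {b}; ~(~p | ~q) there: b:T. ✓
— 1 world.
For <>~(p & q & ~p):
a: successors {a, b, c}; ~(p & q & ~p) there: a:T, b:T, c:T. ✓
b: successors {a, b, c}; ~(p & q & ~p) there: a:T, b:T, c:T. ✓
c: successors {b}; ~(p & q & ~p) there: b:T. ✓
— 3 worlds.

1 and 3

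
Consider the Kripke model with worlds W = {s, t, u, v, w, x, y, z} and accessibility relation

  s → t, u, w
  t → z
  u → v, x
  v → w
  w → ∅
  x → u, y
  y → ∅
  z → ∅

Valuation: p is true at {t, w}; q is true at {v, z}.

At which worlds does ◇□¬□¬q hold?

s: successors {t, u, w}; □¬□¬q there: t:F, u:F, w:T. ✓
t: successors {z}; □¬□¬q there: z:T. ✓
u: successors {v, x}; □¬□¬q there: v:F, x:F. ✗
v: successors {w}; □¬□¬q there: w:T. ✓
w: no successors, so ◇□¬□¬q fails. ✗
x: successors {u, y}; □¬□¬q there: u:F, y:T. ✓
y: no successors, so ◇□¬□¬q fails. ✗
z: no successors, so ◇□¬□¬q fails. ✗

{s, t, v, x}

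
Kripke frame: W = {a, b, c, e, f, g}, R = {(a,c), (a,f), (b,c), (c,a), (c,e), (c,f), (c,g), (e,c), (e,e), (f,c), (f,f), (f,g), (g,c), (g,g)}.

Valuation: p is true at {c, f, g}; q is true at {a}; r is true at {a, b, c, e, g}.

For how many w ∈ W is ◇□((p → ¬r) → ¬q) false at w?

a: successors {c, f}; □((p → ¬r) → ¬q) there: c:F, f:T. ✓
b: successors {c}; □((p → ¬r) → ¬q) there: c:F. ✗
c: successors {a, e, f, g}; □((p → ¬r) → ¬q) there: a:T, e:T, f:T, g:T. ✓
e: successors {c, e}; □((p → ¬r) → ¬q) there: c:F, e:T. ✓
f: successors {c, f, g}; □((p → ¬r) → ¬q) there: c:F, f:T, g:T. ✓
g: successors {c, g}; □((p → ¬r) → ¬q) there: c:F, g:T. ✓
Satisfying worlds: {a, c, e, f, g}.
So ◇□((p → ¬r) → ¬q) fails at the other 1 world.

1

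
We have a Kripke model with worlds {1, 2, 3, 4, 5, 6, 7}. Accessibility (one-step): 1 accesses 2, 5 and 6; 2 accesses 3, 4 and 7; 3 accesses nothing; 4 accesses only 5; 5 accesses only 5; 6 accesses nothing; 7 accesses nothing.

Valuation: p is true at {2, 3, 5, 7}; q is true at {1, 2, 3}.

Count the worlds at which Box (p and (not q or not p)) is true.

5

1: successors {2, 5, 6}; p and (not q or not p) there: 2:F, 5:T, 6:F. ✗
2: successors {3, 4, 7}; p and (not q or not p) there: 3:F, 4:F, 7:T. ✗
3: no successors, so Box (p and (not q or not p)) holds vacuously. ✓
4: successors {5}; p and (not q or not p) there: 5:T. ✓
5: successors {5}; p and (not q or not p) there: 5:T. ✓
6: no successors, so Box (p and (not q or not p)) holds vacuously. ✓
7: no successors, so Box (p and (not q or not p)) holds vacuously. ✓
Satisfying worlds: {3, 4, 5, 6, 7}.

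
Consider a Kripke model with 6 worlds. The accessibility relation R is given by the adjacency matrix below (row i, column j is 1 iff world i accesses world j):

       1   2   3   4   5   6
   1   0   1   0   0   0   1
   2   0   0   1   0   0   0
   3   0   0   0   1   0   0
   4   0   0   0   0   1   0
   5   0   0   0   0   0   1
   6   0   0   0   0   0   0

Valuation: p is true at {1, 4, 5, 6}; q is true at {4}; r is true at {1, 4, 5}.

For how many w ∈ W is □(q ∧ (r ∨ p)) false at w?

1: successors {2, 6}; q ∧ (r ∨ p) there: 2:F, 6:F. ✗
2: successors {3}; q ∧ (r ∨ p) there: 3:F. ✗
3: successors {4}; q ∧ (r ∨ p) there: 4:T. ✓
4: successors {5}; q ∧ (r ∨ p) there: 5:F. ✗
5: successors {6}; q ∧ (r ∨ p) there: 6:F. ✗
6: no successors, so □(q ∧ (r ∨ p)) holds vacuously. ✓
Satisfying worlds: {3, 6}.
So □(q ∧ (r ∨ p)) fails at the other 4 worlds.

4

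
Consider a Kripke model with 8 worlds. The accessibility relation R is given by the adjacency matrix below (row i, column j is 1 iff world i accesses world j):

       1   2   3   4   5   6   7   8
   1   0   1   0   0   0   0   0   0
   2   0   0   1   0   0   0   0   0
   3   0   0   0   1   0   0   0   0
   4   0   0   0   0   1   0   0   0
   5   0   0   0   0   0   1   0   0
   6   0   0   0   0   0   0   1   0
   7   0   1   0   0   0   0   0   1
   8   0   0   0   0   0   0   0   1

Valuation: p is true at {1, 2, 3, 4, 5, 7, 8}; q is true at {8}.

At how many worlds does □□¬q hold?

5

1: successors {2}; □¬q there: 2:T. ✓
2: successors {3}; □¬q there: 3:T. ✓
3: successors {4}; □¬q there: 4:T. ✓
4: successors {5}; □¬q there: 5:T. ✓
5: successors {6}; □¬q there: 6:T. ✓
6: successors {7}; □¬q there: 7:F. ✗
7: successors {2, 8}; □¬q there: 2:T, 8:F. ✗
8: successors {8}; □¬q there: 8:F. ✗
Satisfying worlds: {1, 2, 3, 4, 5}.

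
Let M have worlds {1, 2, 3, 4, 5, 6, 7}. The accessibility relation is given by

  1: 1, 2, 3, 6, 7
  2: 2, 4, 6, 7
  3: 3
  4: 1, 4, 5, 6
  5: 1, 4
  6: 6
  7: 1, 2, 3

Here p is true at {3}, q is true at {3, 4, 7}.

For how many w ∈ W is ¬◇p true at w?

4

1: ◇p is T. ✗
2: ◇p is F. ✓
3: ◇p is T. ✗
4: ◇p is F. ✓
5: ◇p is F. ✓
6: ◇p is F. ✓
7: ◇p is T. ✗
Satisfying worlds: {2, 4, 5, 6}.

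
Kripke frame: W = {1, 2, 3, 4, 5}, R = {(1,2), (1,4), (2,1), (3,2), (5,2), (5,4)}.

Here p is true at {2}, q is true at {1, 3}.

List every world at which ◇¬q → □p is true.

{2, 3, 4}

1: ◇¬q is T, □p is F. ✗
2: ◇¬q is F, □p is F. ✓
3: ◇¬q is T, □p is T. ✓
4: ◇¬q is F, □p is T. ✓
5: ◇¬q is T, □p is F. ✗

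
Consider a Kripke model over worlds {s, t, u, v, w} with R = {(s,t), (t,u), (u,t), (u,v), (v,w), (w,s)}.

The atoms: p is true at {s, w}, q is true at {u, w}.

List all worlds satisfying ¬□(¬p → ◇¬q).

{s, u}

s: □(¬p → ◇¬q) is F. ✓
t: □(¬p → ◇¬q) is T. ✗
u: □(¬p → ◇¬q) is F. ✓
v: □(¬p → ◇¬q) is T. ✗
w: □(¬p → ◇¬q) is T. ✗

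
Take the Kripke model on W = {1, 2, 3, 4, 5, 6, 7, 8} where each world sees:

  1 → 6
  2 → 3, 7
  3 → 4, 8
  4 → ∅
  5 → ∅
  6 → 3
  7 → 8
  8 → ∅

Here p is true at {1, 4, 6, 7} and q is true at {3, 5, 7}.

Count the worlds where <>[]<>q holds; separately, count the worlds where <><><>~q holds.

2 and 1

For <>[]<>q:
1: successors {6}; []<>q there: 6:F. ✗
2: successors {3, 7}; []<>q there: 3:F, 7:F. ✗
3: successors {4, 8}; []<>q there: 4:T, 8:T. ✓
4: no successors, so <>[]<>q fails. ✗
5: no successors, so <>[]<>q fails. ✗
6: successors {3}; []<>q there: 3:F. ✗
7: successors {8}; []<>q there: 8:T. ✓
8: no successors, so <>[]<>q fails. ✗
— 2 worlds.
For <><><>~q:
1: successors {6}; <><>~q there: 6:T. ✓
2: successors {3, 7}; <><>~q there: 3:F, 7:F. ✗
3: successors {4, 8}; <><>~q there: 4:F, 8:F. ✗
4: no successors, so <><><>~q fails. ✗
5: no successors, so <><><>~q fails. ✗
6: successors {3}; <><>~q there: 3:F. ✗
7: successors {8}; <><>~q there: 8:F. ✗
8: no successors, so <><><>~q fails. ✗
— 1 world.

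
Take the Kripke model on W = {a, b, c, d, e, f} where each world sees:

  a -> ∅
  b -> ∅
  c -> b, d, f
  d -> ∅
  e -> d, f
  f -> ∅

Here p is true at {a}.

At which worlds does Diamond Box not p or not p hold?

{b, c, d, e, f}

a: Diamond Box not p is F, not p is F. ✗
b: Diamond Box not p is F, not p is T. ✓
c: Diamond Box not p is T, not p is T. ✓
d: Diamond Box not p is F, not p is T. ✓
e: Diamond Box not p is T, not p is T. ✓
f: Diamond Box not p is F, not p is T. ✓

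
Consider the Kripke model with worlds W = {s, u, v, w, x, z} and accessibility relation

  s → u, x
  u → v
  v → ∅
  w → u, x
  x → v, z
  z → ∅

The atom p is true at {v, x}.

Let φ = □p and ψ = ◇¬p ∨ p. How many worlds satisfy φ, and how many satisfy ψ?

For □p:
s: successors {u, x}; p there: u:F, x:T. ✗
u: successors {v}; p there: v:T. ✓
v: no successors, so □p holds vacuously. ✓
w: successors {u, x}; p there: u:F, x:T. ✗
x: successors {v, z}; p there: v:T, z:F. ✗
z: no successors, so □p holds vacuously. ✓
— 3 worlds.
For ◇¬p ∨ p:
s: ◇¬p is T, p is F. ✓
u: ◇¬p is F, p is F. ✗
v: ◇¬p is F, p is T. ✓
w: ◇¬p is T, p is F. ✓
x: ◇¬p is T, p is T. ✓
z: ◇¬p is F, p is F. ✗
— 4 worlds.

3 and 4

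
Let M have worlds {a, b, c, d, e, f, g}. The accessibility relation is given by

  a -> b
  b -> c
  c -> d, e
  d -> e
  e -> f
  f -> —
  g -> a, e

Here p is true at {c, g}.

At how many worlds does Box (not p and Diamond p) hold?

a: successors {b}; not p and Diamond p there: b:T. ✓
b: successors {c}; not p and Diamond p there: c:F. ✗
c: successors {d, e}; not p and Diamond p there: d:F, e:F. ✗
d: successors {e}; not p and Diamond p there: e:F. ✗
e: successors {f}; not p and Diamond p there: f:F. ✗
f: no successors, so Box (not p and Diamond p) holds vacuously. ✓
g: successors {a, e}; not p and Diamond p there: a:F, e:F. ✗
Satisfying worlds: {a, f}.

2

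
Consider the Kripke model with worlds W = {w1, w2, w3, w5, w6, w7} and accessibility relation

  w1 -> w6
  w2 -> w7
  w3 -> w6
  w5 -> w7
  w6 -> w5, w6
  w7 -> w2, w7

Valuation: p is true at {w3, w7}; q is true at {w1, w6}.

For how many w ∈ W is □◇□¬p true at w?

w1: successors {w6}; ◇□¬p there: w6:T. ✓
w2: successors {w7}; ◇□¬p there: w7:F. ✗
w3: successors {w6}; ◇□¬p there: w6:T. ✓
w5: successors {w7}; ◇□¬p there: w7:F. ✗
w6: successors {w5, w6}; ◇□¬p there: w5:F, w6:T. ✗
w7: successors {w2, w7}; ◇□¬p there: w2:F, w7:F. ✗
Satisfying worlds: {w1, w3}.

2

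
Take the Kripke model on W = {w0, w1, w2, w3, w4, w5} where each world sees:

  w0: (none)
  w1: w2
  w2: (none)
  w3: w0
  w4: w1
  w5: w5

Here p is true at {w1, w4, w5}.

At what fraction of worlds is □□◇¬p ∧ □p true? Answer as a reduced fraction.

1/3

w0: □□◇¬p is T, □p is T. ✓
w1: □□◇¬p is T, □p is F. ✗
w2: □□◇¬p is T, □p is T. ✓
w3: □□◇¬p is T, □p is F. ✗
w4: □□◇¬p is F, □p is T. ✗
w5: □□◇¬p is F, □p is T. ✗
That's 2 of 6 worlds, so 2/6 = 1/3.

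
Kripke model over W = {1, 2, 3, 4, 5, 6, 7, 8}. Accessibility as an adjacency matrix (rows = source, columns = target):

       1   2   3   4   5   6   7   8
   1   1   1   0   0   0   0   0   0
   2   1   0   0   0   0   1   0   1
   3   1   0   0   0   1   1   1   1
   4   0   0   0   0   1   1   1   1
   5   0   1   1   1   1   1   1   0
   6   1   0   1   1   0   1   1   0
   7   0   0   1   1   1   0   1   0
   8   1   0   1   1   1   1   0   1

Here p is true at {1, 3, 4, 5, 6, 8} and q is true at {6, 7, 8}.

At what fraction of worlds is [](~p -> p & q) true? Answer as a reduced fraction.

1/4

1: successors {1, 2}; ~p -> p & q there: 1:T, 2:F. ✗
2: successors {1, 6, 8}; ~p -> p & q there: 1:T, 6:T, 8:T. ✓
3: successors {1, 5, 6, 7, 8}; ~p -> p & q there: 1:T, 5:T, 6:T, 7:F, 8:T. ✗
4: successors {5, 6, 7, 8}; ~p -> p & q there: 5:T, 6:T, 7:F, 8:T. ✗
5: successors {2, 3, 4, 5, 6, 7}; ~p -> p & q there: 2:F, 3:T, 4:T, 5:T, 6:T, 7:F. ✗
6: successors {1, 3, 4, 6, 7}; ~p -> p & q there: 1:T, 3:T, 4:T, 6:T, 7:F. ✗
7: successors {3, 4, 5, 7}; ~p -> p & q there: 3:T, 4:T, 5:T, 7:F. ✗
8: successors {1, 3, 4, 5, 6, 8}; ~p -> p & q there: 1:T, 3:T, 4:T, 5:T, 6:T, 8:T. ✓
That's 2 of 8 worlds, so 2/8 = 1/4.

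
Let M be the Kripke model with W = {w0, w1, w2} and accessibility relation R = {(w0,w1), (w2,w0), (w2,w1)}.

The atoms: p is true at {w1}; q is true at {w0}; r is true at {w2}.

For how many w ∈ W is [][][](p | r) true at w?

3

w0: successors {w1}; [][](p | r) there: w1:T. ✓
w1: no successors, so [][][](p | r) holds vacuously. ✓
w2: successors {w0, w1}; [][](p | r) there: w0:T, w1:T. ✓
Satisfying worlds: {w0, w1, w2}.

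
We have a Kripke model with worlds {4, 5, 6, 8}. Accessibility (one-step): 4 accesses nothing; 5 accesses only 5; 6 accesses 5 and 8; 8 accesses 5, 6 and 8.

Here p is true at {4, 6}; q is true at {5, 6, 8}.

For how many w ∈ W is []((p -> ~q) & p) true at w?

1

4: no successors, so []((p -> ~q) & p) holds vacuously. ✓
5: successors {5}; (p -> ~q) & p there: 5:F. ✗
6: successors {5, 8}; (p -> ~q) & p there: 5:F, 8:F. ✗
8: successors {5, 6, 8}; (p -> ~q) & p there: 5:F, 6:F, 8:F. ✗
Satisfying worlds: {4}.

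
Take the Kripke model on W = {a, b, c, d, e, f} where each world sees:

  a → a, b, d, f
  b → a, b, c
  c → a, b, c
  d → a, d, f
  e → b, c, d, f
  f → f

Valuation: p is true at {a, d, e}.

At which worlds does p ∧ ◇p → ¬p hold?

a: p ∧ ◇p is T, ¬p is F. ✗
b: p ∧ ◇p is F, ¬p is T. ✓
c: p ∧ ◇p is F, ¬p is T. ✓
d: p ∧ ◇p is T, ¬p is F. ✗
e: p ∧ ◇p is T, ¬p is F. ✗
f: p ∧ ◇p is F, ¬p is T. ✓

{b, c, f}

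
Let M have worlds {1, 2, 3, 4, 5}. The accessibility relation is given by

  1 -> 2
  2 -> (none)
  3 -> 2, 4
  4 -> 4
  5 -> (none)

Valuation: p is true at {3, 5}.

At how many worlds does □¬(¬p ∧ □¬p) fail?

1: successors {2}; ¬(¬p ∧ □¬p) there: 2:F. ✗
2: no successors, so □¬(¬p ∧ □¬p) holds vacuously. ✓
3: successors {2, 4}; ¬(¬p ∧ □¬p) there: 2:F, 4:F. ✗
4: successors {4}; ¬(¬p ∧ □¬p) there: 4:F. ✗
5: no successors, so □¬(¬p ∧ □¬p) holds vacuously. ✓
Satisfying worlds: {2, 5}.
So □¬(¬p ∧ □¬p) fails at the other 3 worlds.

3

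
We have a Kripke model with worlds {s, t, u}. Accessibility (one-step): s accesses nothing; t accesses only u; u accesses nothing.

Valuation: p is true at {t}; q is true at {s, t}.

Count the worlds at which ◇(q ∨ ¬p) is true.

1

s: no successors, so ◇(q ∨ ¬p) fails. ✗
t: successors {u}; q ∨ ¬p there: u:T. ✓
u: no successors, so ◇(q ∨ ¬p) fails. ✗
Satisfying worlds: {t}.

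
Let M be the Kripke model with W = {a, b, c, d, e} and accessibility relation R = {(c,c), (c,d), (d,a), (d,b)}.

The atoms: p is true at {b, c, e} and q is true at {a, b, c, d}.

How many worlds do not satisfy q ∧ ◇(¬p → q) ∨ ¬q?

a: q ∧ ◇(¬p → q) is F, ¬q is F. ✗
b: q ∧ ◇(¬p → q) is F, ¬q is F. ✗
c: q ∧ ◇(¬p → q) is T, ¬q is F. ✓
d: q ∧ ◇(¬p → q) is T, ¬q is F. ✓
e: q ∧ ◇(¬p → q) is F, ¬q is T. ✓
Satisfying worlds: {c, d, e}.
So q ∧ ◇(¬p → q) ∨ ¬q fails at the other 2 worlds.

2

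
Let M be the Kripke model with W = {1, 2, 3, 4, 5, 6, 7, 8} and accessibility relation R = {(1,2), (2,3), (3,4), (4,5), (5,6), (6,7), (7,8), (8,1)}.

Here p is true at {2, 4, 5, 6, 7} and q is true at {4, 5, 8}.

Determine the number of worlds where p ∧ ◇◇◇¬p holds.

2

1: p is F, ◇◇◇¬p is F. ✗
2: p is T, ◇◇◇¬p is F. ✗
3: p is F, ◇◇◇¬p is F. ✗
4: p is T, ◇◇◇¬p is F. ✗
5: p is T, ◇◇◇¬p is T. ✓
6: p is T, ◇◇◇¬p is T. ✓
7: p is T, ◇◇◇¬p is F. ✗
8: p is F, ◇◇◇¬p is T. ✗
Satisfying worlds: {5, 6}.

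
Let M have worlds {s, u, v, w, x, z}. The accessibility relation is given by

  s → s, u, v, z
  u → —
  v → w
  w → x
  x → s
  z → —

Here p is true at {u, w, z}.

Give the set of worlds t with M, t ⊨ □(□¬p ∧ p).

s: successors {s, u, v, z}; □¬p ∧ p there: s:F, u:T, v:F, z:T. ✗
u: no successors, so □(□¬p ∧ p) holds vacuously. ✓
v: successors {w}; □¬p ∧ p there: w:T. ✓
w: successors {x}; □¬p ∧ p there: x:F. ✗
x: successors {s}; □¬p ∧ p there: s:F. ✗
z: no successors, so □(□¬p ∧ p) holds vacuously. ✓

{u, v, z}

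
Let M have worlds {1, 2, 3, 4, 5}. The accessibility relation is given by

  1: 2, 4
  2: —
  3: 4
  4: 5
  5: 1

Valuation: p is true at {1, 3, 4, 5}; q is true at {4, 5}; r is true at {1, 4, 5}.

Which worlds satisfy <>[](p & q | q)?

1: successors {2, 4}; [](p & q | q) there: 2:T, 4:T. ✓
2: no successors, so <>[](p & q | q) fails. ✗
3: successors {4}; [](p & q | q) there: 4:T. ✓
4: successors {5}; [](p & q | q) there: 5:F. ✗
5: successors {1}; [](p & q | q) there: 1:F. ✗

{1, 3}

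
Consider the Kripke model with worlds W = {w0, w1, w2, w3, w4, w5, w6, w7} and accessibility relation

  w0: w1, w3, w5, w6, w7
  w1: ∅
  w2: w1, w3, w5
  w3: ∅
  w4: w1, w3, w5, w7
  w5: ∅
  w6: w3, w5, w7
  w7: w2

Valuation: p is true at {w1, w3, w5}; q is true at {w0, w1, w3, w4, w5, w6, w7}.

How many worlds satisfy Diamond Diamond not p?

3

w0: successors {w1, w3, w5, w6, w7}; Diamond not p there: w1:F, w3:F, w5:F, w6:T, w7:T. ✓
w1: no successors, so Diamond Diamond not p fails. ✗
w2: successors {w1, w3, w5}; Diamond not p there: w1:F, w3:F, w5:F. ✗
w3: no successors, so Diamond Diamond not p fails. ✗
w4: successors {w1, w3, w5, w7}; Diamond not p there: w1:F, w3:F, w5:F, w7:T. ✓
w5: no successors, so Diamond Diamond not p fails. ✗
w6: successors {w3, w5, w7}; Diamond not p there: w3:F, w5:F, w7:T. ✓
w7: successors {w2}; Diamond not p there: w2:F. ✗
Satisfying worlds: {w0, w4, w6}.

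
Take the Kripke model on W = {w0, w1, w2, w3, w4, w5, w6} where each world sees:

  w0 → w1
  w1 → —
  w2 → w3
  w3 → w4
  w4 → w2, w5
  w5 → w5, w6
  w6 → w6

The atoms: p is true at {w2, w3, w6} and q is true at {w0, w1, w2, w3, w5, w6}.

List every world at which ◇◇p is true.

{w3, w4, w5, w6}

w0: successors {w1}; ◇p there: w1:F. ✗
w1: no successors, so ◇◇p fails. ✗
w2: successors {w3}; ◇p there: w3:F. ✗
w3: successors {w4}; ◇p there: w4:T. ✓
w4: successors {w2, w5}; ◇p there: w2:T, w5:T. ✓
w5: successors {w5, w6}; ◇p there: w5:T, w6:T. ✓
w6: successors {w6}; ◇p there: w6:T. ✓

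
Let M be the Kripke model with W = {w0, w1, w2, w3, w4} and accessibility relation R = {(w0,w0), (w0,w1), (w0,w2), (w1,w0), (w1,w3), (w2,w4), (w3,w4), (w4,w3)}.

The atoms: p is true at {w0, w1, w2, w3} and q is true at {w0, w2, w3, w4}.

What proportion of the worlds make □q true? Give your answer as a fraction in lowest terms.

4/5

w0: successors {w0, w1, w2}; q there: w0:T, w1:F, w2:T. ✗
w1: successors {w0, w3}; q there: w0:T, w3:T. ✓
w2: successors {w4}; q there: w4:T. ✓
w3: successors {w4}; q there: w4:T. ✓
w4: successors {w3}; q there: w3:T. ✓
That's 4 of 5 worlds, so 4/5.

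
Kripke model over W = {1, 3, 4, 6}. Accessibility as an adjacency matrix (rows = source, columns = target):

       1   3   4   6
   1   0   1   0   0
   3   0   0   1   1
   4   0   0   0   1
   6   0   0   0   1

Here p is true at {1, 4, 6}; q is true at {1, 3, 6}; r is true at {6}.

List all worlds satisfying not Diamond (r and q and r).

1: Diamond (r and q and r) is F. ✓
3: Diamond (r and q and r) is T. ✗
4: Diamond (r and q and r) is T. ✗
6: Diamond (r and q and r) is T. ✗

{1}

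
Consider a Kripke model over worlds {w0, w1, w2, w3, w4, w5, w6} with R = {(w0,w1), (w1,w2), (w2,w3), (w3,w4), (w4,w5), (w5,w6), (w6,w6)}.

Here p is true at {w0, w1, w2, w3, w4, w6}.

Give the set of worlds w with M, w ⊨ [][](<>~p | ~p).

{w2, w3}

w0: successors {w1}; [](<>~p | ~p) there: w1:F. ✗
w1: successors {w2}; [](<>~p | ~p) there: w2:F. ✗
w2: successors {w3}; [](<>~p | ~p) there: w3:T. ✓
w3: successors {w4}; [](<>~p | ~p) there: w4:T. ✓
w4: successors {w5}; [](<>~p | ~p) there: w5:F. ✗
w5: successors {w6}; [](<>~p | ~p) there: w6:F. ✗
w6: successors {w6}; [](<>~p | ~p) there: w6:F. ✗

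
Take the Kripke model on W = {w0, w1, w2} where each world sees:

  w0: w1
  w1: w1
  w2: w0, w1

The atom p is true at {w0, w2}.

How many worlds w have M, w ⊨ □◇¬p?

w0: successors {w1}; ◇¬p there: w1:T. ✓
w1: successors {w1}; ◇¬p there: w1:T. ✓
w2: successors {w0, w1}; ◇¬p there: w0:T, w1:T. ✓
Satisfying worlds: {w0, w1, w2}.

3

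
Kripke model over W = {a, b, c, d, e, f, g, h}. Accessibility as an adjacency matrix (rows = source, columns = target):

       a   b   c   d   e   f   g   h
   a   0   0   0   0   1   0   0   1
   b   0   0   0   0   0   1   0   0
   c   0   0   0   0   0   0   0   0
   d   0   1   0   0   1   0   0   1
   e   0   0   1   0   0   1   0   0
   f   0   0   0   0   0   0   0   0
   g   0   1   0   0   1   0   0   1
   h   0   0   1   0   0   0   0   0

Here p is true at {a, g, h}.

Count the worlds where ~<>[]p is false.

a: <>[]p is F. ✓
b: <>[]p is T. ✗
c: <>[]p is F. ✓
d: <>[]p is F. ✓
e: <>[]p is T. ✗
f: <>[]p is F. ✓
g: <>[]p is F. ✓
h: <>[]p is T. ✗
Satisfying worlds: {a, c, d, f, g}.
So ~<>[]p fails at the other 3 worlds.

3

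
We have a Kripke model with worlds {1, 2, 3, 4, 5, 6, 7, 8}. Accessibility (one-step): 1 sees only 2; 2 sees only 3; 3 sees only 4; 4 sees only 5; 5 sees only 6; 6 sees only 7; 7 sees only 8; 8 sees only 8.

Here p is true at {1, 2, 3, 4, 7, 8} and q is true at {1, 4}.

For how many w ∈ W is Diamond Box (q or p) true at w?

1: successors {2}; Box (q or p) there: 2:T. ✓
2: successors {3}; Box (q or p) there: 3:T. ✓
3: successors {4}; Box (q or p) there: 4:F. ✗
4: successors {5}; Box (q or p) there: 5:F. ✗
5: successors {6}; Box (q or p) there: 6:T. ✓
6: successors {7}; Box (q or p) there: 7:T. ✓
7: successors {8}; Box (q or p) there: 8:T. ✓
8: successors {8}; Box (q or p) there: 8:T. ✓
Satisfying worlds: {1, 2, 5, 6, 7, 8}.

6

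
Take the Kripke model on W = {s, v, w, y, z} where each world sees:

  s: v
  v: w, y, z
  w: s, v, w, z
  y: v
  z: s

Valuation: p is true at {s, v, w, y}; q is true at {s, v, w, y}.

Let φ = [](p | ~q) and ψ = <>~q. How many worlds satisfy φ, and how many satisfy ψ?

For [](p | ~q):
s: successors {v}; p | ~q there: v:T. ✓
v: successors {w, y, z}; p | ~q there: w:T, y:T, z:T. ✓
w: successors {s, v, w, z}; p | ~q there: s:T, v:T, w:T, z:T. ✓
y: successors {v}; p | ~q there: v:T. ✓
z: successors {s}; p | ~q there: s:T. ✓
— 5 worlds.
For <>~q:
s: successors {v}; ~q there: v:F. ✗
v: successors {w, y, z}; ~q there: w:F, y:F, z:T. ✓
w: successors {s, v, w, z}; ~q there: s:F, v:F, w:F, z:T. ✓
y: successors {v}; ~q there: v:F. ✗
z: successors {s}; ~q there: s:F. ✗
— 2 worlds.

5 and 2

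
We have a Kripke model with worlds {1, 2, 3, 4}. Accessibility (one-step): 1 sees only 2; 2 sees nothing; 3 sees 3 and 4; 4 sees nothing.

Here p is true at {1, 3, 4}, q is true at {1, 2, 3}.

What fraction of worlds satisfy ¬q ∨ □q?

1: ¬q is F, □q is T. ✓
2: ¬q is F, □q is T. ✓
3: ¬q is F, □q is F. ✗
4: ¬q is T, □q is T. ✓
That's 3 of 4 worlds, so 3/4.

3/4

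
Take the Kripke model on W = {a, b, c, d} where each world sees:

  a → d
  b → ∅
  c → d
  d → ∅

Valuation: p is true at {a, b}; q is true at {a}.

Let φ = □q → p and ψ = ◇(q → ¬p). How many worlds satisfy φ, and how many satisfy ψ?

3 and 2

For □q → p:
a: □q is F, p is T. ✓
b: □q is T, p is T. ✓
c: □q is F, p is F. ✓
d: □q is T, p is F. ✗
— 3 worlds.
For ◇(q → ¬p):
a: successors {d}; q → ¬p there: d:T. ✓
b: no successors, so ◇(q → ¬p) fails. ✗
c: successors {d}; q → ¬p there: d:T. ✓
d: no successors, so ◇(q → ¬p) fails. ✗
— 2 worlds.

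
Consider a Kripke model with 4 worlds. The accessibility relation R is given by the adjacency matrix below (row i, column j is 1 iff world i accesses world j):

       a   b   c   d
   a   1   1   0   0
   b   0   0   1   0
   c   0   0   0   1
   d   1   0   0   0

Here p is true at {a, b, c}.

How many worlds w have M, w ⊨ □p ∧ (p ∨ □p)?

a: □p is T, p ∨ □p is T. ✓
b: □p is T, p ∨ □p is T. ✓
c: □p is F, p ∨ □p is T. ✗
d: □p is T, p ∨ □p is T. ✓
Satisfying worlds: {a, b, d}.

3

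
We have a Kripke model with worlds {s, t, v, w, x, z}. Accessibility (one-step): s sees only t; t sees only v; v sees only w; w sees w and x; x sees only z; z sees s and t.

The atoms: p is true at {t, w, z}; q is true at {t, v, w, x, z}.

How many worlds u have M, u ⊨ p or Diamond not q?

3

s: p is F, Diamond not q is F. ✗
t: p is T, Diamond not q is F. ✓
v: p is F, Diamond not q is F. ✗
w: p is T, Diamond not q is F. ✓
x: p is F, Diamond not q is F. ✗
z: p is T, Diamond not q is T. ✓
Satisfying worlds: {t, w, z}.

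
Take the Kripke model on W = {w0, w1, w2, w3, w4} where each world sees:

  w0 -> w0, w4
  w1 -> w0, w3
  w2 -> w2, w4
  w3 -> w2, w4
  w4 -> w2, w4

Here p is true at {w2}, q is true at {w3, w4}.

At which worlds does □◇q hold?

w0: successors {w0, w4}; ◇q there: w0:T, w4:T. ✓
w1: successors {w0, w3}; ◇q there: w0:T, w3:T. ✓
w2: successors {w2, w4}; ◇q there: w2:T, w4:T. ✓
w3: successors {w2, w4}; ◇q there: w2:T, w4:T. ✓
w4: successors {w2, w4}; ◇q there: w2:T, w4:T. ✓

{w0, w1, w2, w3, w4}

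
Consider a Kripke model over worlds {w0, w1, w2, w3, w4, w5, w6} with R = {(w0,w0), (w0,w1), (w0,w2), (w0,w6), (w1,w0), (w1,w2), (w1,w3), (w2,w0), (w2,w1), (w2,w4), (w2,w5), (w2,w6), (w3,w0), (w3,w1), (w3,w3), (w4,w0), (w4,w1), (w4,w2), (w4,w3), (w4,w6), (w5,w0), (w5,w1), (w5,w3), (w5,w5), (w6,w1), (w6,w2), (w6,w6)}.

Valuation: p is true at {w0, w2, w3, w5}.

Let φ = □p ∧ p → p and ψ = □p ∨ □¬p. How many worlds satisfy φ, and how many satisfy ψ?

For □p ∧ p → p:
w0: □p ∧ p is F, p is T. ✓
w1: □p ∧ p is F, p is F. ✓
w2: □p ∧ p is F, p is T. ✓
w3: □p ∧ p is F, p is T. ✓
w4: □p ∧ p is F, p is F. ✓
w5: □p ∧ p is F, p is T. ✓
w6: □p ∧ p is F, p is F. ✓
— 7 worlds.
For □p ∨ □¬p:
w0: □p is F, □¬p is F. ✗
w1: □p is T, □¬p is F. ✓
w2: □p is F, □¬p is F. ✗
w3: □p is F, □¬p is F. ✗
w4: □p is F, □¬p is F. ✗
w5: □p is F, □¬p is F. ✗
w6: □p is F, □¬p is F. ✗
— 1 world.

7 and 1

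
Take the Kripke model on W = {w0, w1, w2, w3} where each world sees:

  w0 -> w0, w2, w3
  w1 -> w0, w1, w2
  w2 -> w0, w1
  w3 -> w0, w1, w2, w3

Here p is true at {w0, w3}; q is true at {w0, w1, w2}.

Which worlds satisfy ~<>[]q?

∅

w0: <>[]q is T. ✗
w1: <>[]q is T. ✗
w2: <>[]q is T. ✗
w3: <>[]q is T. ✗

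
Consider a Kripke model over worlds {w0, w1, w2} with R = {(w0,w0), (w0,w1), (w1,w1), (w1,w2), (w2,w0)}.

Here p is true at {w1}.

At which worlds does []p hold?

w0: successors {w0, w1}; p there: w0:F, w1:T. ✗
w1: successors {w1, w2}; p there: w1:T, w2:F. ✗
w2: successors {w0}; p there: w0:F. ✗

∅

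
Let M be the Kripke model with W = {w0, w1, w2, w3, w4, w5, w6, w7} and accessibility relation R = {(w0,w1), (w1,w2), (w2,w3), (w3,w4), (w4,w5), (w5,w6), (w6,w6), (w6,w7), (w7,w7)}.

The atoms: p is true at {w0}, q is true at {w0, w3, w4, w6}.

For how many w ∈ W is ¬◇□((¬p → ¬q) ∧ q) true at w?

w0: ◇□((¬p → ¬q) ∧ q) is F. ✓
w1: ◇□((¬p → ¬q) ∧ q) is F. ✓
w2: ◇□((¬p → ¬q) ∧ q) is F. ✓
w3: ◇□((¬p → ¬q) ∧ q) is F. ✓
w4: ◇□((¬p → ¬q) ∧ q) is F. ✓
w5: ◇□((¬p → ¬q) ∧ q) is F. ✓
w6: ◇□((¬p → ¬q) ∧ q) is F. ✓
w7: ◇□((¬p → ¬q) ∧ q) is F. ✓
Satisfying worlds: {w0, w1, w2, w3, w4, w5, w6, w7}.

8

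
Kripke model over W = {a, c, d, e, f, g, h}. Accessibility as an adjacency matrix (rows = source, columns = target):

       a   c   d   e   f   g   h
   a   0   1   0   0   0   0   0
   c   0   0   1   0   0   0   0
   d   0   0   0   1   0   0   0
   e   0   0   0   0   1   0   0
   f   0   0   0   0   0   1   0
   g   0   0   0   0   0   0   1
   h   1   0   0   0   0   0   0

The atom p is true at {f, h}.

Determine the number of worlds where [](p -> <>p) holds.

5

a: successors {c}; p -> <>p there: c:T. ✓
c: successors {d}; p -> <>p there: d:T. ✓
d: successors {e}; p -> <>p there: e:T. ✓
e: successors {f}; p -> <>p there: f:F. ✗
f: successors {g}; p -> <>p there: g:T. ✓
g: successors {h}; p -> <>p there: h:F. ✗
h: successors {a}; p -> <>p there: a:T. ✓
Satisfying worlds: {a, c, d, f, h}.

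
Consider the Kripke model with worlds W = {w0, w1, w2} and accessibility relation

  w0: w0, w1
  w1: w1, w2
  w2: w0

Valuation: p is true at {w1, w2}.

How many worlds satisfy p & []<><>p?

w0: p is F, []<><>p is T. ✗
w1: p is T, []<><>p is T. ✓
w2: p is T, []<><>p is T. ✓
Satisfying worlds: {w1, w2}.

2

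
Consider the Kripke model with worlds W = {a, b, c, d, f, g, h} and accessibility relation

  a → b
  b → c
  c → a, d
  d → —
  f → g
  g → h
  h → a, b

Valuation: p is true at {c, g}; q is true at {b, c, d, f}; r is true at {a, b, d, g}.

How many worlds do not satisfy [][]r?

3

a: successors {b}; []r there: b:F. ✗
b: successors {c}; []r there: c:T. ✓
c: successors {a, d}; []r there: a:T, d:T. ✓
d: no successors, so [][]r holds vacuously. ✓
f: successors {g}; []r there: g:F. ✗
g: successors {h}; []r there: h:T. ✓
h: successors {a, b}; []r there: a:T, b:F. ✗
Satisfying worlds: {b, c, d, g}.
So [][]r fails at the other 3 worlds.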